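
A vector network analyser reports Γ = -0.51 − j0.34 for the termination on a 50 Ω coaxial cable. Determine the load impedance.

Z_L ≈ 13 − j14.2 Ω

Z_L = Z_0·(1 + Γ)/(1 − Γ) = 50·(0.49 − j0.34)/(1.51 + j0.34)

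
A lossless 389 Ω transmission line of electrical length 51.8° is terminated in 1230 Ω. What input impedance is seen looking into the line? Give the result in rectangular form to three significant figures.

tan(βl) = tan(51.8°) = 1.27
Z_in = Z_0·(Z_L + jZ_0·tanβl)/(Z_0 + jZ_L·tanβl)
     = 389·(1230 + j494)/(389 + j1560)

Z_in ≈ 188 − j259 Ω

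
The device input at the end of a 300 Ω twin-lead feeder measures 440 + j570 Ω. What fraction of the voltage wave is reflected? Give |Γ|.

|Γ| ≈ 0.628

Γ = (Z_L − Z_0)/(Z_L + Z_0) = (140 + j570)/(740 + j570)
|Γ| = 587/934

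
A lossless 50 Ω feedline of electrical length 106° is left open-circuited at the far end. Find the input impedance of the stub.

tan(βl) = -3.49
For an open-circuited stub, Z_in = −jZ_0·cot(βl) = −jZ_0/tan(βl)

Z_in ≈ +j14.3 Ω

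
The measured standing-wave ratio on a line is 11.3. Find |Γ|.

|Γ| = (S − 1)/(S + 1) = (11.3 − 1)/(11.3 + 1) = 10.3/12.3

|Γ| ≈ 0.837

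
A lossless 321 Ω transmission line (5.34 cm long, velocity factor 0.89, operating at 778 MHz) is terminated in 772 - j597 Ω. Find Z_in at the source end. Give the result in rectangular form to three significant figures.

Z_in ≈ 92 − j119 Ω

λ = v/f = 0.89·c / 778 MHz = 0.343 m
βl = 2π·l/λ = 2π × 0.156 = 56°
tan(βl) = tan(56°) = 1.48
Z_in = Z_0·(Z_L + jZ_0·tanβl)/(Z_0 + jZ_L·tanβl)
     = 321·(772 − j121)/(1210 + j1150)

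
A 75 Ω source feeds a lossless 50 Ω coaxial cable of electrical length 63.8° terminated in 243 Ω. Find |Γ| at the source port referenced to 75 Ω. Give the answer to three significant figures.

tan(βl) = 2.03
Z_in = Z_0·(Z_L + jZ_0·tanβl)/(Z_0 + jZ_L·tanβl) = 12.6 − j23.3 Ω
Γ_s = (Z_in − Z_s)/(Z_in + Z_s) = (-62.4 − j23.3)/(87.6 − j23.3), |Γ_s| = 0.734

|Γ| ≈ 0.734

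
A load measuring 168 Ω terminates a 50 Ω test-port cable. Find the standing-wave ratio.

Γ = (168 − 50)/(168 + 50) = 0.541
VSWR = (1 + 0.541)/(1 − 0.541)

VSWR ≈ 3.36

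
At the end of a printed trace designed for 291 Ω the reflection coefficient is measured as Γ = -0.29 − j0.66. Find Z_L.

Z_L = Z_0·(1 + Γ)/(1 − Γ) = 291·(0.71 − j0.66)/(1.29 + j0.66)

Z_L ≈ 66.6 − j183 Ω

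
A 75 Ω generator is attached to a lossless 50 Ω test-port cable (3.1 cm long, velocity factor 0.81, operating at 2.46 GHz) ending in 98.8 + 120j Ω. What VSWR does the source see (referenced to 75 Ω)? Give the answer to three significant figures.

λ = v/f = 0.81·c / 2.46 GHz = 0.0988 m
βl = 2π·l/λ = 2π × 0.314 = 113°
tan(βl) = -2.36
Z_in = Z_0·(Z_L + jZ_0·tanβl)/(Z_0 + jZ_L·tanβl) = 9.81 + j7.18 Ω
Γ_s = (Z_in − Z_s)/(Z_in + Z_s) = (-65.2 + j7.18)/(84.8 + j7.18), |Γ_s| = 0.771
VSWR = (1 + |Γ_s|)/(1 − |Γ_s|)

VSWR ≈ 7.71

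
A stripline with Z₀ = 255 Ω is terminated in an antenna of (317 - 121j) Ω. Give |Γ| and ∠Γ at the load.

Γ ≈ 0.233 ∠ -50.9°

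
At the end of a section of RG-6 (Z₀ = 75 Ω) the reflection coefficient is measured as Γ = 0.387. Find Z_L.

Z_L ≈ 170 Ω

Z_L = Z_0·(1 + Γ)/(1 − Γ) = 75·(1.39)/(0.613)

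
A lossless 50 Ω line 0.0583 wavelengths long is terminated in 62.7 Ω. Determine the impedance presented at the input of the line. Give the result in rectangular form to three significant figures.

Z_in ≈ 58.4 − j8.92 Ω

βl = 2π × 0.0583 = 21°
tan(βl) = tan(21°) = 0.384
Z_in = Z_0·(Z_L + jZ_0·tanβl)/(Z_0 + jZ_L·tanβl)
     = 50·(62.7 + j19.2)/(50 + j24.1)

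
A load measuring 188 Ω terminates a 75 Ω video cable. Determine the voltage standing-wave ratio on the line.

For a purely resistive load, VSWR = R_L/Z_0 or Z_0/R_L (whichever > 1) = 188/75

VSWR ≈ 2.51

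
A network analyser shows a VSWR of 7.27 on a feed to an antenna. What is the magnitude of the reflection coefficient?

|Γ| ≈ 0.758

|Γ| = (S − 1)/(S + 1) = (7.27 − 1)/(7.27 + 1) = 6.27/8.27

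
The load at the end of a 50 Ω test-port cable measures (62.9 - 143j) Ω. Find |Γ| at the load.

|Γ| ≈ 0.788

Γ = (Z_L − Z_0)/(Z_L + Z_0) = (12.9 − j143)/(112.9 − j143)
|Γ| = 144/182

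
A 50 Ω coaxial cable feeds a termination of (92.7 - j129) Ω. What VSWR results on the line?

Γ = (Z_L − Z_0)/(Z_L + Z_0) = (42.7 − j129)/(142.7 − j129)
|Γ| = 136/192 = 0.706
VSWR = (1 + |Γ|)/(1 − |Γ|) = 1.71/0.294

VSWR ≈ 5.81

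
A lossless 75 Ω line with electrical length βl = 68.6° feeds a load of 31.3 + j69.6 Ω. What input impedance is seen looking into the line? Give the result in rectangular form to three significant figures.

tan(βl) = tan(68.6°) = 2.55
Z_in = Z_0·(Z_L + jZ_0·tanβl)/(Z_0 + jZ_L·tanβl)
     = 75·(31.3 + j261)/(-103 + j79.9)

Z_in ≈ 78.2 − j130 Ω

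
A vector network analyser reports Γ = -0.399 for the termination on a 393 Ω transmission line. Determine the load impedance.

Z_L ≈ 169 Ω

Z_L = Z_0·(1 + Γ)/(1 − Γ) = 393·(0.601)/(1.4)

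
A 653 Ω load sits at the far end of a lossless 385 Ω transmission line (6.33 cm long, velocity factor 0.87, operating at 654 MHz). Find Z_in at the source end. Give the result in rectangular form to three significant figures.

Z_in ≈ 281 − j142 Ω

λ = v/f = 0.87·c / 654 MHz = 0.399 m
βl = 2π·l/λ = 2π × 0.159 = 57.1°
tan(βl) = tan(57.1°) = 1.55
Z_in = Z_0·(Z_L + jZ_0·tanβl)/(Z_0 + jZ_L·tanβl)
     = 385·(653 + j595)/(385 + j1010)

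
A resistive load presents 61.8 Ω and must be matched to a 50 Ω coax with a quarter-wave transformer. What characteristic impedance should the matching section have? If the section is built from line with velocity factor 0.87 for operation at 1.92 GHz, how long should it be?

Z_qwt = √(Z_0·R_L) = √(50 × 61.8) = √3090
λ = 0.87·c/f = 0.136 m, so l = λ/4 = 0.034 m

Z_qwt ≈ 55.6 Ω; length ≈ 3.4 cm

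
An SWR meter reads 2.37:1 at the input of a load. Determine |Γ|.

|Γ| ≈ 0.407

|Γ| = (S − 1)/(S + 1) = (2.37 − 1)/(2.37 + 1) = 1.37/3.37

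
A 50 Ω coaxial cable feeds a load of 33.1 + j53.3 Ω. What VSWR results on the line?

VSWR ≈ 3.61

Γ = (Z_L − Z_0)/(Z_L + Z_0) = (-16.9 + j53.3)/(83.1 + j53.3)
|Γ| = 55.9/98.7 = 0.566
VSWR = (1 + |Γ|)/(1 − |Γ|) = 1.57/0.434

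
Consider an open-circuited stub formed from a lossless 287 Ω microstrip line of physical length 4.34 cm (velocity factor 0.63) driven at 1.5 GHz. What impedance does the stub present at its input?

Z_in ≈ +j194 Ω

λ = v/f = 0.63·c / 1.5 GHz = 0.126 m
βl = 2π·l/λ = 2π × 0.344 = 124°
tan(βl) = -1.48
For an open-circuited stub, Z_in = −jZ_0·cot(βl) = −jZ_0/tan(βl)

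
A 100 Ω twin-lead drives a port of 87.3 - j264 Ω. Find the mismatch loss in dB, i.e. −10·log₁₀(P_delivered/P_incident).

Γ = (-12.7 − j264)/(187.3 − j264), |Γ| = 0.817
|Γ|² = 0.667, so P_del/P_inc = 1 − |Γ|² = 0.333
ML = −10·log₁₀(1 − |Γ|²)

mismatch loss ≈ 4.77 dB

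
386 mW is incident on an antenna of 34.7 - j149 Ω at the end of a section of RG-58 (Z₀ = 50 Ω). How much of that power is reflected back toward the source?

P_reflected ≈ 295 mW

|Γ| = |(-15.3 − j149)/(84.7 − j149)| = 0.874
|Γ|² = 0.764
P_refl = |Γ|²·P_inc = 295 mW, P_del = (1 − |Γ|²)·P_inc = 91.2 mW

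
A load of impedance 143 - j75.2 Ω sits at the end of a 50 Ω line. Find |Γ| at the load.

Γ = (Z_L − Z_0)/(Z_L + Z_0) = (93 − j75.2)/(193 − j75.2)
|Γ| = 120/207

|Γ| ≈ 0.577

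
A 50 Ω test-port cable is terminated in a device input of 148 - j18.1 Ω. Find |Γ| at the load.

|Γ| ≈ 0.501

Γ = (Z_L − Z_0)/(Z_L + Z_0) = (98 − j18.1)/(198 − j18.1)
|Γ| = 99.7/199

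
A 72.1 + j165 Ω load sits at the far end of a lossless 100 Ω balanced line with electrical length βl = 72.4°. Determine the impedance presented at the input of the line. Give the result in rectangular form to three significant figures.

tan(βl) = tan(72.4°) = 3.15
Z_in = Z_0·(Z_L + jZ_0·tanβl)/(Z_0 + jZ_L·tanβl)
     = 100·(72.1 + j480)/(-420 + j227)

Z_in ≈ 34.6 − j95.6 Ω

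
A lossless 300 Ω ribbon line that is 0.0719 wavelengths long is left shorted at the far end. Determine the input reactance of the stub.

X_in ≈ 146 Ω (inductive)

βl = 2π × 0.0719 = 25.9°
tan(βl) = 0.485
For a shorted stub, Z_in = jZ_0·tan(βl)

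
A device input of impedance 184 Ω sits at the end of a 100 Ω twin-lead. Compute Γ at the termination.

Γ = 0.296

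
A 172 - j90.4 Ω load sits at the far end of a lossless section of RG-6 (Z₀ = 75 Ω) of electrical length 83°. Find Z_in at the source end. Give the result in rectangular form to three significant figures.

Z_in ≈ 24.9 + j5.19 Ω

tan(βl) = tan(83°) = 8.14
Z_in = Z_0·(Z_L + jZ_0·tanβl)/(Z_0 + jZ_L·tanβl)
     = 75·(172 + j520)/(811 + j1400)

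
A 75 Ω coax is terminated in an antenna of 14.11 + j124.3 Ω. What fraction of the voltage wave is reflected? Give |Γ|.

Γ = (Z_L − Z_0)/(Z_L + Z_0) = (-60.89 + j124.3)/(89.11 + j124.3)
|Γ| = 138/153

|Γ| ≈ 0.905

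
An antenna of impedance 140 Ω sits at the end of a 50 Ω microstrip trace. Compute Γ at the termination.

Γ = 0.474

Γ = (Z_L − Z_0)/(Z_L + Z_0) = (140 − 50)/(140 + 50) = 90/190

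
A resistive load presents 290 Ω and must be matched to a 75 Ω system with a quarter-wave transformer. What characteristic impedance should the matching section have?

Z_qwt ≈ 147 Ω

Z_qwt = √(Z_0·R_L) = √(75 × 290) = √21750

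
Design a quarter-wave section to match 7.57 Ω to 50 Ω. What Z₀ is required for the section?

Z_qwt ≈ 19.5 Ω

Z_qwt = √(Z_0·R_L) = √(50 × 7.57) = √378.5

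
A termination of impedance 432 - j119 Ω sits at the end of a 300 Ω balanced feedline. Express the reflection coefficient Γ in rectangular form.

Γ ≈ 0.201 − j0.13

Γ = (Z_L − Z_0)/(Z_L + Z_0) = (132 − j119)/(732 − j119)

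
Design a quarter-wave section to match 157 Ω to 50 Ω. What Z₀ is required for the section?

Z_qwt = √(Z_0·R_L) = √(50 × 157) = √7850

Z_qwt ≈ 88.6 Ω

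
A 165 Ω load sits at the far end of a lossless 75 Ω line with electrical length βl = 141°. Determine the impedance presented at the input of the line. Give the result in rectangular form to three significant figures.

tan(βl) = tan(141°) = -0.81
Z_in = Z_0·(Z_L + jZ_0·tanβl)/(Z_0 + jZ_L·tanβl)
     = 75·(165 − j60.7)/(75 − j134)

Z_in ≈ 65.5 + j55.9 Ω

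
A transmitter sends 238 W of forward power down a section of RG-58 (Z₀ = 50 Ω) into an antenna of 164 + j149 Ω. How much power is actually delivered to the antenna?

|Γ| = |(114 + j149)/(214 + j149)| = 0.719
|Γ|² = 0.518
P_refl = |Γ|²·P_inc = 123 W, P_del = (1 − |Γ|²)·P_inc = 115 W

P_delivered ≈ 115 W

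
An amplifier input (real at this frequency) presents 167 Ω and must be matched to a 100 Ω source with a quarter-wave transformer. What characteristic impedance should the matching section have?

Z_qwt ≈ 129 Ω

Z_qwt = √(Z_0·R_L) = √(100 × 167) = √16700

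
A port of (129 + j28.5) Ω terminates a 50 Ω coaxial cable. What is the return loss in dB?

Γ = (79 + j28.5)/(179 + j28.5), |Γ| = 0.463
RL = −20·log₁₀|Γ| = −20·log₁₀(0.463)

RL ≈ 6.68 dB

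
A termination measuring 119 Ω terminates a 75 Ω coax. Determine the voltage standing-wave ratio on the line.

Γ = (119 − 75)/(119 + 75) = 0.227
VSWR = (1 + 0.227)/(1 − 0.227)

VSWR ≈ 1.59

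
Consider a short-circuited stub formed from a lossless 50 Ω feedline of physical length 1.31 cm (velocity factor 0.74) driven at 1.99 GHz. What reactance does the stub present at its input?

λ = v/f = 0.74·c / 1.99 GHz = 0.112 m
βl = 2π·l/λ = 2π × 0.117 = 42.3°
tan(βl) = 0.909
For a short-circuited stub, Z_in = jZ_0·tan(βl)

X_in ≈ 45.5 Ω (inductive)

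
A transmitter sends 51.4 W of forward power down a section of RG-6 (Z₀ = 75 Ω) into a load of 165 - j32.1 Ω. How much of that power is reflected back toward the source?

P_reflected ≈ 8 W

|Γ| = |(90 − j32.1)/(240 − j32.1)| = 0.395
|Γ|² = 0.156
P_refl = |Γ|²·P_inc = 8 W, P_del = (1 − |Γ|²)·P_inc = 43.4 W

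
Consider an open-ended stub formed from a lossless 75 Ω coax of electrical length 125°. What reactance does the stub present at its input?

X_in ≈ 52.5 Ω (inductive)

tan(βl) = -1.43
For an open-ended stub, Z_in = −jZ_0·cot(βl) = −jZ_0/tan(βl)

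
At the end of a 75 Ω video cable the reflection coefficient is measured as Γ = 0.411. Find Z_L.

Z_L = Z_0·(1 + Γ)/(1 − Γ) = 75·(1.41)/(0.589)

Z_L ≈ 180 Ω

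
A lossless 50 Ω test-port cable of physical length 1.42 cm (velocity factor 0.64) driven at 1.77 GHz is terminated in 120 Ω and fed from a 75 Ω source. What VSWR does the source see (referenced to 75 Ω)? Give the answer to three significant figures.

VSWR ≈ 2.75

λ = v/f = 0.64·c / 1.77 GHz = 0.108 m
βl = 2π·l/λ = 2π × 0.131 = 47.1°
tan(βl) = 1.08
Z_in = Z_0·(Z_L + jZ_0·tanβl)/(Z_0 + jZ_L·tanβl) = 33.7 − j33.4 Ω
Γ_s = (Z_in − Z_s)/(Z_in + Z_s) = (-41.3 − j33.4)/(109 − j33.4), |Γ_s| = 0.467
VSWR = (1 + |Γ_s|)/(1 − |Γ_s|)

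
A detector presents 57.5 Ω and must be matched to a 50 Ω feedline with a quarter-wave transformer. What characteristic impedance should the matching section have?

Z_qwt ≈ 53.6 Ω

Z_qwt = √(Z_0·R_L) = √(50 × 57.5) = √2875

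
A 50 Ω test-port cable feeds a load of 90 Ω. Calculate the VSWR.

Γ = (90 − 50)/(90 + 50) = 0.286
VSWR = (1 + 0.286)/(1 − 0.286)

VSWR ≈ 1.8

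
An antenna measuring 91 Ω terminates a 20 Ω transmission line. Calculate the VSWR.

Γ = (91 − 20)/(91 + 20) = 0.64
VSWR = (1 + 0.64)/(1 − 0.64)

VSWR ≈ 4.55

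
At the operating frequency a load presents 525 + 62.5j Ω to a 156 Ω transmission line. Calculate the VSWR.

VSWR ≈ 3.42

Γ = (Z_L − Z_0)/(Z_L + Z_0) = (369 + j62.5)/(681 + j62.5)
|Γ| = 374/684 = 0.547
VSWR = (1 + |Γ|)/(1 − |Γ|) = 1.55/0.453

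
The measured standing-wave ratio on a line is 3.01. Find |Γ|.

|Γ| ≈ 0.501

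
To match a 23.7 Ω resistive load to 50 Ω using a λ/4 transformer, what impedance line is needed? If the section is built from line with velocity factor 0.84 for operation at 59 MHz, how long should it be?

Z_qwt = √(Z_0·R_L) = √(50 × 23.7) = √1185
λ = 0.84·c/f = 4.27 m, so l = λ/4 = 1.07 m

Z_qwt ≈ 34.4 Ω; length ≈ 1.07 m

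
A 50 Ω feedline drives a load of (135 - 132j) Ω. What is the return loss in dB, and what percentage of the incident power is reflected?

RL ≈ 3.21 dB; 47.7% of incident power reflected

Γ = (85 − j132)/(185 − j132), |Γ| = 0.691
RL = −20·log₁₀(0.691) = 3.21 dB
P_refl/P_inc = |Γ|² = 0.477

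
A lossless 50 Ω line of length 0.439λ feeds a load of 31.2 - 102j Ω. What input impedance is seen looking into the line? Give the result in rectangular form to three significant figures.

βl = 2π × 0.439 = 158°
tan(βl) = tan(158°) = -0.403
Z_in = Z_0·(Z_L + jZ_0·tanβl)/(Z_0 + jZ_L·tanβl)
     = 50·(31.2 − j122)/(8.87 − j12.6)

Z_in ≈ 383 − j146 Ω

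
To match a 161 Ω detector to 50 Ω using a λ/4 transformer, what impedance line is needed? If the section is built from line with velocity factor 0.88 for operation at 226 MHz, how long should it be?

Z_qwt ≈ 89.7 Ω; length ≈ 29.2 cm

Z_qwt = √(Z_0·R_L) = √(50 × 161) = √8050
λ = 0.88·c/f = 1.17 m, so l = λ/4 = 0.292 m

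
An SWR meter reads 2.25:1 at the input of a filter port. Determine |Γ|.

|Γ| ≈ 0.385

|Γ| = (S − 1)/(S + 1) = (2.25 − 1)/(2.25 + 1) = 1.25/3.25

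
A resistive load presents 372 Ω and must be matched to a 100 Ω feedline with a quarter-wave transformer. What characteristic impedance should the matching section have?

Z_qwt = √(Z_0·R_L) = √(100 × 372) = √37200

Z_qwt ≈ 193 Ω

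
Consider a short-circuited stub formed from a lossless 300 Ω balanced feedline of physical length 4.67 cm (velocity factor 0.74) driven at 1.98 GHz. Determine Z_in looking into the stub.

λ = v/f = 0.74·c / 1.98 GHz = 0.112 m
βl = 2π·l/λ = 2π × 0.417 = 150°
tan(βl) = -0.579
For a short-circuited stub, Z_in = jZ_0·tan(βl)

Z_in ≈ −j174 Ω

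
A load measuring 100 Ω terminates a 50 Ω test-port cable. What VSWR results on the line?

VSWR ≈ 2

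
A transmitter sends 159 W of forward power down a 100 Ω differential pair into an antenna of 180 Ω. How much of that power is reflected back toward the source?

Γ = (180 − 100)/(180 + 100) = 0.286
|Γ|² = 0.0816
P_refl = |Γ|²·P_inc = 13 W, P_del = (1 − |Γ|²)·P_inc = 146 W

P_reflected ≈ 13 W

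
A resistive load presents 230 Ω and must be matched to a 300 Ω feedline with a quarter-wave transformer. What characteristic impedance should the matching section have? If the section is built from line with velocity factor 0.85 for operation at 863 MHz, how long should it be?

Z_qwt ≈ 263 Ω; length ≈ 7.39 cm

Z_qwt = √(Z_0·R_L) = √(300 × 230) = √69000
λ = 0.85·c/f = 0.295 m, so l = λ/4 = 0.0739 m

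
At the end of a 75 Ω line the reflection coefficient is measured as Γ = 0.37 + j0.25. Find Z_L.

Z_L ≈ 131 + j81.6 Ω

Z_L = Z_0·(1 + Γ)/(1 − Γ) = 75·(1.37 + j0.25)/(0.63 − j0.25)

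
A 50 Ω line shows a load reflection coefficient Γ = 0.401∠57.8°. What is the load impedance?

Z_L ≈ 57.2 + j46.3 Ω

Z_L = Z_0·(1 + Γ)/(1 − Γ) = 50·(1.21 + j0.339)/(0.786 − j0.339)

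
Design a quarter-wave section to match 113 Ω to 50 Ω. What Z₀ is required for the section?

Z_qwt = √(Z_0·R_L) = √(50 × 113) = √5650

Z_qwt ≈ 75.2 Ω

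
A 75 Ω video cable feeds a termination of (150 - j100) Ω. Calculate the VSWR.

VSWR ≈ 3.06

Γ = (Z_L − Z_0)/(Z_L + Z_0) = (75 − j100)/(225 − j100)
|Γ| = 125/246 = 0.508
VSWR = (1 + |Γ|)/(1 − |Γ|) = 1.51/0.492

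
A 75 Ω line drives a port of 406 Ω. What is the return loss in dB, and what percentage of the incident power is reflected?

Γ = (406 − 75)/(406 + 75) = 0.688
RL = −20·log₁₀(0.688) = 3.25 dB
P_refl/P_inc = |Γ|² = 0.474

RL ≈ 3.25 dB; 47.4% of incident power reflected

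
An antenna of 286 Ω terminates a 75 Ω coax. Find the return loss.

Γ = (286 − 75)/(286 + 75) = 0.584
RL = −20·log₁₀|Γ| = −20·log₁₀(0.584)

RL ≈ 4.66 dB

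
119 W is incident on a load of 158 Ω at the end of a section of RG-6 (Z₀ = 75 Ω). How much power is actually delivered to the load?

Γ = (158 − 75)/(158 + 75) = 0.356
|Γ|² = 0.127
P_refl = |Γ|²·P_inc = 15.1 W, P_del = (1 − |Γ|²)·P_inc = 104 W

P_delivered ≈ 104 W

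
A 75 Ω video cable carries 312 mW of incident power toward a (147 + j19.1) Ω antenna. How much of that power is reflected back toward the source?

|Γ| = |(72 + j19.1)/(222 + j19.1)| = 0.334
|Γ|² = 0.112
P_refl = |Γ|²·P_inc = 34.9 mW, P_del = (1 − |Γ|²)·P_inc = 277 mW

P_reflected ≈ 34.9 mW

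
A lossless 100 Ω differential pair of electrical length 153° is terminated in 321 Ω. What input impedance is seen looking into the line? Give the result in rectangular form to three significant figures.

Z_in ≈ 110 + j129 Ω

tan(βl) = tan(153°) = -0.51
Z_in = Z_0·(Z_L + jZ_0·tanβl)/(Z_0 + jZ_L·tanβl)
     = 100·(321 − j51)/(100 − j164)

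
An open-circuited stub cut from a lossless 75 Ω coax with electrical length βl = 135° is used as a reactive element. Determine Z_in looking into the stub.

Z_in ≈ +j75 Ω

tan(βl) = -1
For an open-circuited stub, Z_in = −jZ_0·cot(βl) = −jZ_0/tan(βl)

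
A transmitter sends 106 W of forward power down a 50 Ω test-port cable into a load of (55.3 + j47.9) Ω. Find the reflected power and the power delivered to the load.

|Γ| = |(5.3 + j47.9)/(105.3 + j47.9)| = 0.417
|Γ|² = 0.174
P_refl = |Γ|²·P_inc = 18.4 W, P_del = (1 − |Γ|²)·P_inc = 87.6 W

P_reflected ≈ 18.4 W; P_delivered ≈ 87.6 W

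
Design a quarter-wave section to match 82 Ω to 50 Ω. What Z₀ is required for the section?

Z_qwt ≈ 64 Ω

Z_qwt = √(Z_0·R_L) = √(50 × 82) = √4100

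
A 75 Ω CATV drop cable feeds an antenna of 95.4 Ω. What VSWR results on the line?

VSWR ≈ 1.27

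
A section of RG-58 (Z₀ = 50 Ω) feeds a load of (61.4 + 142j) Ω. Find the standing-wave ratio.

VSWR ≈ 8.49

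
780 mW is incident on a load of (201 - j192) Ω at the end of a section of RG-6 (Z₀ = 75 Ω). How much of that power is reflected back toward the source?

|Γ| = |(126 − j192)/(276 − j192)| = 0.683
|Γ|² = 0.467
P_refl = |Γ|²·P_inc = 364 mW, P_del = (1 − |Γ|²)·P_inc = 416 mW

P_reflected ≈ 364 mW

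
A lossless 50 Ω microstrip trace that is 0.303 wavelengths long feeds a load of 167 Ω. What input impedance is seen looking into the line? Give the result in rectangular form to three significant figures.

Z_in ≈ 16.6 + j15.6 Ω

βl = 2π × 0.303 = 109°
tan(βl) = tan(109°) = -2.89
Z_in = Z_0·(Z_L + jZ_0·tanβl)/(Z_0 + jZ_L·tanβl)
     = 50·(167 − j145)/(50 − j483)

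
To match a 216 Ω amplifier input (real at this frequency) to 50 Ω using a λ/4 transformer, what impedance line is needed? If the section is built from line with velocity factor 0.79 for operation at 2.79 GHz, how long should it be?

Z_qwt ≈ 104 Ω; length ≈ 2.12 cm

Z_qwt = √(Z_0·R_L) = √(50 × 216) = √10800
λ = 0.79·c/f = 0.0849 m, so l = λ/4 = 0.0212 m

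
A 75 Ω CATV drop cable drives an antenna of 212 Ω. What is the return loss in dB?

Γ = (212 − 75)/(212 + 75) = 0.477
RL = −20·log₁₀|Γ| = −20·log₁₀(0.477)

RL ≈ 6.42 dB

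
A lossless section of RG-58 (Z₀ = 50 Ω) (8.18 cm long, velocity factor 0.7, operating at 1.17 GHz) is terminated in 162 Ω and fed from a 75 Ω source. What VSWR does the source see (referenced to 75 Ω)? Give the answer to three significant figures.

λ = v/f = 0.7·c / 1.17 GHz = 0.179 m
βl = 2π·l/λ = 2π × 0.456 = 164°
tan(βl) = -0.285
Z_in = Z_0·(Z_L + jZ_0·tanβl)/(Z_0 + jZ_L·tanβl) = 94.4 + j73.1 Ω
Γ_s = (Z_in − Z_s)/(Z_in + Z_s) = (19.4 + j73.1)/(169 + j73.1), |Γ_s| = 0.41
VSWR = (1 + |Γ_s|)/(1 − |Γ_s|)

VSWR ≈ 2.39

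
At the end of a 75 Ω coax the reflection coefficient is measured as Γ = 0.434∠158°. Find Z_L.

Z_L ≈ 30.5 + j12.2 Ω

Z_L = Z_0·(1 + Γ)/(1 − Γ) = 75·(0.598 + j0.163)/(1.4 − j0.163)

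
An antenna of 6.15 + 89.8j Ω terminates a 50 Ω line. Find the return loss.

RL ≈ 0.504 dB

Γ = (-43.85 + j89.8)/(56.15 + j89.8), |Γ| = 0.944
RL = −20·log₁₀|Γ| = −20·log₁₀(0.944)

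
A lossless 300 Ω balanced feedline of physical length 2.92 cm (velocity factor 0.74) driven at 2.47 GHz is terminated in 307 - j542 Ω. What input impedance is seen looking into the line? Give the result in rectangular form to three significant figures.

Z_in ≈ 141 + j332 Ω

λ = v/f = 0.74·c / 2.47 GHz = 0.0899 m
βl = 2π·l/λ = 2π × 0.325 = 117°
tan(βl) = tan(117°) = -1.97
Z_in = Z_0·(Z_L + jZ_0·tanβl)/(Z_0 + jZ_L·tanβl)
     = 300·(307 − j1130)/(-766 − j604)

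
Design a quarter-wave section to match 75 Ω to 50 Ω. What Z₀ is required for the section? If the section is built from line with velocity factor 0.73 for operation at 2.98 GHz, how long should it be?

Z_qwt ≈ 61.2 Ω; length ≈ 1.84 cm

Z_qwt = √(Z_0·R_L) = √(50 × 75) = √3750
λ = 0.73·c/f = 0.0735 m, so l = λ/4 = 0.0184 m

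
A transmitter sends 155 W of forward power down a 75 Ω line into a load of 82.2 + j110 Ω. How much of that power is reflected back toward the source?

|Γ| = |(7.2 + j110)/(157.2 + j110)| = 0.575
|Γ|² = 0.33
P_refl = |Γ|²·P_inc = 51.2 W, P_del = (1 − |Γ|²)·P_inc = 104 W

P_reflected ≈ 51.2 W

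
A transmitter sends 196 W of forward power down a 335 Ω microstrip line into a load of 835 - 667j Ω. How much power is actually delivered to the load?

|Γ| = |(500 − j667)/(1170 − j667)| = 0.619
|Γ|² = 0.383
P_refl = |Γ|²·P_inc = 75.1 W, P_del = (1 − |Γ|²)·P_inc = 121 W

P_delivered ≈ 121 W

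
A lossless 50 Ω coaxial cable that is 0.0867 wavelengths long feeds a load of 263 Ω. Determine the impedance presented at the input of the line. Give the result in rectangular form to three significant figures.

βl = 2π × 0.0867 = 31.2°
tan(βl) = tan(31.2°) = 0.606
Z_in = Z_0·(Z_L + jZ_0·tanβl)/(Z_0 + jZ_L·tanβl)
     = 50·(263 + j30.3)/(50 + j159)

Z_in ≈ 32.2 − j72.4 Ω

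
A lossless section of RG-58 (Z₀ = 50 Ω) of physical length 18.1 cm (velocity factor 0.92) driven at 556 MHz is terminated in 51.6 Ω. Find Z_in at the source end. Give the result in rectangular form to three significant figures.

Z_in ≈ 49.8 + j1.55 Ω

λ = v/f = 0.92·c / 556 MHz = 0.496 m
βl = 2π·l/λ = 2π × 0.365 = 131°
tan(βl) = tan(131°) = -1.14
Z_in = Z_0·(Z_L + jZ_0·tanβl)/(Z_0 + jZ_L·tanβl)
     = 50·(51.6 − j57)/(50 − j58.8)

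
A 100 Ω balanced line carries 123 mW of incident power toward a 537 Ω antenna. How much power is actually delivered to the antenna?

Γ = (537 − 100)/(537 + 100) = 0.686
|Γ|² = 0.471
P_refl = |Γ|²·P_inc = 57.9 mW, P_del = (1 − |Γ|²)·P_inc = 65.1 mW

P_delivered ≈ 65.1 mW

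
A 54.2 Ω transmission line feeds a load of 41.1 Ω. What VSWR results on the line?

Γ = (41.1 − 54.2)/(41.1 + 54.2) = -0.137
VSWR = (1 + 0.137)/(1 − 0.137)

VSWR ≈ 1.32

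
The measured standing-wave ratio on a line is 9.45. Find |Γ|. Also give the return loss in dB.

|Γ| = (S − 1)/(S + 1) = (9.45 − 1)/(9.45 + 1) = 8.45/10.4
RL = −20·log₁₀|Γ| = −20·log₁₀(0.809)

|Γ| ≈ 0.809; return loss ≈ 1.85 dB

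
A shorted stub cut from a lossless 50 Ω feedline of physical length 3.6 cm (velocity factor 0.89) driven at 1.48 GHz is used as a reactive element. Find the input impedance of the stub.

λ = v/f = 0.89·c / 1.48 GHz = 0.18 m
βl = 2π·l/λ = 2π × 0.2 = 71.8°
tan(βl) = 3.05
For a shorted stub, Z_in = jZ_0·tan(βl)

Z_in ≈ +j152 Ω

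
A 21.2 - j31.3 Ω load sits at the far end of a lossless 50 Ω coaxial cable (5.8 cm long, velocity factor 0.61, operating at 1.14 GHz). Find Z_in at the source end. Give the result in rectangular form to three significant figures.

λ = v/f = 0.61·c / 1.14 GHz = 0.161 m
βl = 2π·l/λ = 2π × 0.361 = 130°
tan(βl) = tan(130°) = -1.19
Z_in = Z_0·(Z_L + jZ_0·tanβl)/(Z_0 + jZ_L·tanβl)
     = 50·(21.2 − j90.7)/(12.8 − j25.2)

Z_in ≈ 160 − j39.2 Ω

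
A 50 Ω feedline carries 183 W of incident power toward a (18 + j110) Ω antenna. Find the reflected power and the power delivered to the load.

P_reflected ≈ 144 W; P_delivered ≈ 39.4 W

|Γ| = |(-32 + j110)/(68 + j110)| = 0.886
|Γ|² = 0.785
P_refl = |Γ|²·P_inc = 144 W, P_del = (1 − |Γ|²)·P_inc = 39.4 W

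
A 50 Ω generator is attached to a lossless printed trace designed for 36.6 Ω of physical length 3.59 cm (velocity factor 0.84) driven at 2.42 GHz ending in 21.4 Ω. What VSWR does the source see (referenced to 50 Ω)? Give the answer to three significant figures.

λ = v/f = 0.84·c / 2.42 GHz = 0.104 m
βl = 2π·l/λ = 2π × 0.345 = 124°
tan(βl) = -1.48
Z_in = Z_0·(Z_L + jZ_0·tanβl)/(Z_0 + jZ_L·tanβl) = 39 − j20.4 Ω
Γ_s = (Z_in − Z_s)/(Z_in + Z_s) = (-11 − j20.4)/(89 − j20.4), |Γ_s| = 0.254
VSWR = (1 + |Γ_s|)/(1 − |Γ_s|)

VSWR ≈ 1.68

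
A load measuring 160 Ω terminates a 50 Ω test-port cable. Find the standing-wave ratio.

VSWR ≈ 3.2

Γ = (160 − 50)/(160 + 50) = 0.524
VSWR = (1 + 0.524)/(1 − 0.524)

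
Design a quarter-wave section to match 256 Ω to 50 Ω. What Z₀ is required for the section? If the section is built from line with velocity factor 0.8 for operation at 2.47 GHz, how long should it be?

Z_qwt = √(Z_0·R_L) = √(50 × 256) = √12800
λ = 0.8·c/f = 0.0972 m, so l = λ/4 = 0.0243 m

Z_qwt ≈ 113 Ω; length ≈ 2.43 cm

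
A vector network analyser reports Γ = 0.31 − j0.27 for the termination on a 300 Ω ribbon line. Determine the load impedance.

Z_L = Z_0·(1 + Γ)/(1 − Γ) = 300·(1.31 − j0.27)/(0.69 + j0.27)

Z_L ≈ 454 − j295 Ω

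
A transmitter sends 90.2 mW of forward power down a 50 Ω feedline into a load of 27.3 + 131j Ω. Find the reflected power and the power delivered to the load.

P_reflected ≈ 68.9 mW; P_delivered ≈ 21.3 mW

|Γ| = |(-22.7 + j131)/(77.3 + j131)| = 0.874
|Γ|² = 0.764
P_refl = |Γ|²·P_inc = 68.9 mW, P_del = (1 − |Γ|²)·P_inc = 21.3 mW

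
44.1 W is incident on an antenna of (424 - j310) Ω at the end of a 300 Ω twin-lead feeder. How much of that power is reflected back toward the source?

P_reflected ≈ 7.93 W

|Γ| = |(124 − j310)/(724 − j310)| = 0.424
|Γ|² = 0.18
P_refl = |Γ|²·P_inc = 7.93 W, P_del = (1 − |Γ|²)·P_inc = 36.2 W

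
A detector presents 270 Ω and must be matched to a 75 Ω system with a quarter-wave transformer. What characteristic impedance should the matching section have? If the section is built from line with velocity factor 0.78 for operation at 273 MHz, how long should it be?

Z_qwt = √(Z_0·R_L) = √(75 × 270) = √20250
λ = 0.78·c/f = 0.857 m, so l = λ/4 = 0.214 m

Z_qwt ≈ 142 Ω; length ≈ 21.4 cm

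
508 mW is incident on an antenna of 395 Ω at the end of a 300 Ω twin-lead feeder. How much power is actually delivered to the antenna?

P_delivered ≈ 499 mW

Γ = (395 − 300)/(395 + 300) = 0.137
|Γ|² = 0.0187
P_refl = |Γ|²·P_inc = 9.49 mW, P_del = (1 − |Γ|²)·P_inc = 499 mW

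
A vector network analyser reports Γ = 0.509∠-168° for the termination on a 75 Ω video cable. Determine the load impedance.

Z_L = Z_0·(1 + Γ)/(1 − Γ) = 75·(0.502 − j0.106)/(1.5 + j0.106)

Z_L ≈ 24.6 − j7.04 Ω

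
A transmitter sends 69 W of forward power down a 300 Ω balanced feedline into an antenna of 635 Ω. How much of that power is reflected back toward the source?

Γ = (635 − 300)/(635 + 300) = 0.358
|Γ|² = 0.128
P_refl = |Γ|²·P_inc = 8.86 W, P_del = (1 − |Γ|²)·P_inc = 60.1 W

P_reflected ≈ 8.86 W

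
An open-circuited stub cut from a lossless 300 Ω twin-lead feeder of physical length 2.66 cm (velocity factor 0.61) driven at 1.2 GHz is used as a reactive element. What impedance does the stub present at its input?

λ = v/f = 0.61·c / 1.2 GHz = 0.152 m
βl = 2π·l/λ = 2π × 0.174 = 62.8°
tan(βl) = 1.95
For an open-circuited stub, Z_in = −jZ_0·cot(βl) = −jZ_0/tan(βl)

Z_in ≈ −j154 Ω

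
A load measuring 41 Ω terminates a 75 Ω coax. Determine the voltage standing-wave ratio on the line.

For a purely resistive load, VSWR = R_L/Z_0 or Z_0/R_L (whichever > 1) = 75/41

VSWR ≈ 1.83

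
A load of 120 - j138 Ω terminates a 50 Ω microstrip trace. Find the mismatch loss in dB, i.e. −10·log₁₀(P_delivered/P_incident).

mismatch loss ≈ 3.01 dB

Γ = (70 − j138)/(170 − j138), |Γ| = 0.707
|Γ|² = 0.499, so P_del/P_inc = 1 − |Γ|² = 0.501
ML = −10·log₁₀(1 − |Γ|²)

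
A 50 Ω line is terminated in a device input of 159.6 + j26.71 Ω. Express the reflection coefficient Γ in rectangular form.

Γ = (Z_L − Z_0)/(Z_L + Z_0) = (109.6 + j26.71)/(209.6 + j26.71)

Γ ≈ 0.531 + j0.0598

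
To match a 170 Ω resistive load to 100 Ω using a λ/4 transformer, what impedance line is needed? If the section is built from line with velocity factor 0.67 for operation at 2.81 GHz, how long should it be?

Z_qwt = √(Z_0·R_L) = √(100 × 170) = √17000
λ = 0.67·c/f = 0.0715 m, so l = λ/4 = 0.0179 m

Z_qwt ≈ 130 Ω; length ≈ 1.79 cm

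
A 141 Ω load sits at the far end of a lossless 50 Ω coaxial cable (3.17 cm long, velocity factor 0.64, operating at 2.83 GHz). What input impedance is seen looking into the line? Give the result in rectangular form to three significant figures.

λ = v/f = 0.64·c / 2.83 GHz = 0.0678 m
βl = 2π·l/λ = 2π × 0.467 = 168°
tan(βl) = tan(168°) = -0.209
Z_in = Z_0·(Z_L + jZ_0·tanβl)/(Z_0 + jZ_L·tanβl)
     = 50·(141 − j10.4)/(50 − j29.4)

Z_in ≈ 109 + j53.9 Ω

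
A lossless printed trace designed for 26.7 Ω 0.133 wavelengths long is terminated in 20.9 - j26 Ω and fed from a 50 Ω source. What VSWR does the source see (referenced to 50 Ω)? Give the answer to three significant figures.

VSWR ≈ 5.46

βl = 2π × 0.133 = 47.9°
tan(βl) = 1.11
Z_in = Z_0·(Z_L + jZ_0·tanβl)/(Z_0 + jZ_L·tanβl) = 9.18 − j2.13 Ω
Γ_s = (Z_in − Z_s)/(Z_in + Z_s) = (-40.8 − j2.13)/(59.2 − j2.13), |Γ_s| = 0.69
VSWR = (1 + |Γ_s|)/(1 − |Γ_s|)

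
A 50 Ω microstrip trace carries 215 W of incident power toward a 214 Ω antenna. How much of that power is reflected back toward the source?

P_reflected ≈ 83 W

Γ = (214 − 50)/(214 + 50) = 0.621
|Γ|² = 0.386
P_refl = |Γ|²·P_inc = 83 W, P_del = (1 − |Γ|²)·P_inc = 132 W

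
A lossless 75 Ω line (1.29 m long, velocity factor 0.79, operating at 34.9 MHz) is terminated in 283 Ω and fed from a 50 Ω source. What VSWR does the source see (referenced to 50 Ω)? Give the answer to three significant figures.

VSWR ≈ 2.97

λ = v/f = 0.79·c / 34.9 MHz = 6.79 m
βl = 2π·l/λ = 2π × 0.19 = 68.4°
tan(βl) = 2.52
Z_in = Z_0·(Z_L + jZ_0·tanβl)/(Z_0 + jZ_L·tanβl) = 22.7 − j27.3 Ω
Γ_s = (Z_in − Z_s)/(Z_in + Z_s) = (-27.3 − j27.3)/(72.7 − j27.3), |Γ_s| = 0.497
VSWR = (1 + |Γ_s|)/(1 − |Γ_s|)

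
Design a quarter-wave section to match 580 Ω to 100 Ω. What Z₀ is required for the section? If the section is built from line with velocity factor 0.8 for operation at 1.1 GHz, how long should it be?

Z_qwt = √(Z_0·R_L) = √(100 × 580) = √58000
λ = 0.8·c/f = 0.218 m, so l = λ/4 = 0.0545 m

Z_qwt ≈ 241 Ω; length ≈ 5.45 cm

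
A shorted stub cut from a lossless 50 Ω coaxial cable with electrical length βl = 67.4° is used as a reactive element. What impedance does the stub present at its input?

Z_in ≈ +j120 Ω

tan(βl) = 2.4
For a shorted stub, Z_in = jZ_0·tan(βl)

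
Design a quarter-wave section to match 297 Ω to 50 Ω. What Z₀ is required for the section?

Z_qwt ≈ 122 Ω

Z_qwt = √(Z_0·R_L) = √(50 × 297) = √14850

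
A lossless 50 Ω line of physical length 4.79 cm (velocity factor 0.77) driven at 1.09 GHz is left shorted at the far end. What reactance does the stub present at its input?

λ = v/f = 0.77·c / 1.09 GHz = 0.212 m
βl = 2π·l/λ = 2π × 0.226 = 81.4°
tan(βl) = 6.59
For a shorted stub, Z_in = jZ_0·tan(βl)

X_in ≈ 329 Ω (inductive)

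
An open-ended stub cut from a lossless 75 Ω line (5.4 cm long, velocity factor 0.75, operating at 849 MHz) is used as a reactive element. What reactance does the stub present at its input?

λ = v/f = 0.75·c / 849 MHz = 0.265 m
βl = 2π·l/λ = 2π × 0.204 = 73.4°
tan(βl) = 3.34
For an open-ended stub, Z_in = −jZ_0·cot(βl) = −jZ_0/tan(βl)

X_in ≈ -22.4 Ω (capacitive)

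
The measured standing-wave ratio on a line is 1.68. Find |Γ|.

|Γ| ≈ 0.254

|Γ| = (S − 1)/(S + 1) = (1.68 − 1)/(1.68 + 1) = 0.68/2.68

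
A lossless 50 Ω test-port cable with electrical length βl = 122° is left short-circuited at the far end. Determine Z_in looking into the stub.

Z_in ≈ −j80 Ω

tan(βl) = -1.6
For a short-circuited stub, Z_in = jZ_0·tan(βl)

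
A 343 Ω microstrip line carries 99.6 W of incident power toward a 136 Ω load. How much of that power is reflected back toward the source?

Γ = (136 − 343)/(136 + 343) = -0.432
|Γ|² = 0.187
P_refl = |Γ|²·P_inc = 18.6 W, P_del = (1 − |Γ|²)·P_inc = 81 W

P_reflected ≈ 18.6 W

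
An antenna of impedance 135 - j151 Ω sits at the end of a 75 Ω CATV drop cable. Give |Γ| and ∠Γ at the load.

Γ ≈ 0.628 ∠ -32.6°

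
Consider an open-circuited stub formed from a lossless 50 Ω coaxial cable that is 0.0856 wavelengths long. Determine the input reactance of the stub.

βl = 2π × 0.0856 = 30.8°
tan(βl) = 0.596
For an open-circuited stub, Z_in = −jZ_0·cot(βl) = −jZ_0/tan(βl)

X_in ≈ -83.8 Ω (capacitive)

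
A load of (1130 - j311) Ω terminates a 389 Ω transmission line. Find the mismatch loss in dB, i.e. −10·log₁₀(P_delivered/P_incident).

mismatch loss ≈ 1.36 dB

Γ = (741 − j311)/(1519 − j311), |Γ| = 0.518
|Γ|² = 0.269, so P_del/P_inc = 1 − |Γ|² = 0.731
ML = −10·log₁₀(1 − |Γ|²)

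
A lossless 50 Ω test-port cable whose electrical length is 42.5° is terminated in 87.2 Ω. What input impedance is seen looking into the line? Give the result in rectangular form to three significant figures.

Z_in ≈ 45.1 − j26.3 Ω

tan(βl) = tan(42.5°) = 0.916
Z_in = Z_0·(Z_L + jZ_0·tanβl)/(Z_0 + jZ_L·tanβl)
     = 50·(87.2 + j45.8)/(50 + j79.9)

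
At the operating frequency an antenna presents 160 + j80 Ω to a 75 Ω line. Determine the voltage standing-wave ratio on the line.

VSWR ≈ 2.78

Γ = (Z_L − Z_0)/(Z_L + Z_0) = (85 + j80)/(235 + j80)
|Γ| = 117/248 = 0.47
VSWR = (1 + |Γ|)/(1 − |Γ|) = 1.47/0.53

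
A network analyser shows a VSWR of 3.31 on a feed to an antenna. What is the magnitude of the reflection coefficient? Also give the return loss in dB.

|Γ| = (S − 1)/(S + 1) = (3.31 − 1)/(3.31 + 1) = 2.31/4.31
RL = −20·log₁₀|Γ| = −20·log₁₀(0.536)

|Γ| ≈ 0.536; return loss ≈ 5.42 dB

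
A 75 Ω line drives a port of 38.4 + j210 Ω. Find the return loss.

RL ≈ 0.981 dB

Γ = (-36.6 + j210)/(113.4 + j210), |Γ| = 0.893
RL = −20·log₁₀|Γ| = −20·log₁₀(0.893)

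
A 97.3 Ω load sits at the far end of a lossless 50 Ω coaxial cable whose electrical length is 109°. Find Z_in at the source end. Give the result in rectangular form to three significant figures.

tan(βl) = tan(109°) = -2.9
Z_in = Z_0·(Z_L + jZ_0·tanβl)/(Z_0 + jZ_L·tanβl)
     = 50·(97.3 − j145)/(50 − j283)

Z_in ≈ 27.9 + j12.3 Ω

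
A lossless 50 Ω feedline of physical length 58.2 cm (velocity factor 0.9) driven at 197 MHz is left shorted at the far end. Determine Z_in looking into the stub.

λ = v/f = 0.9·c / 197 MHz = 1.37 m
βl = 2π·l/λ = 2π × 0.425 = 153°
tan(βl) = -0.512
For a shorted stub, Z_in = jZ_0·tan(βl)

Z_in ≈ −j25.6 Ω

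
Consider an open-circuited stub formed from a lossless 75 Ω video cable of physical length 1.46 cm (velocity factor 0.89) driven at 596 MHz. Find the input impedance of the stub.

λ = v/f = 0.89·c / 596 MHz = 0.448 m
βl = 2π·l/λ = 2π × 0.0326 = 11.7°
tan(βl) = 0.208
For an open-circuited stub, Z_in = −jZ_0·cot(βl) = −jZ_0/tan(βl)

Z_in ≈ −j361 Ω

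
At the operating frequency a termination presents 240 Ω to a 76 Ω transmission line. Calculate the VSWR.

For a purely resistive load, VSWR = R_L/Z_0 or Z_0/R_L (whichever > 1) = 240/76

VSWR ≈ 3.16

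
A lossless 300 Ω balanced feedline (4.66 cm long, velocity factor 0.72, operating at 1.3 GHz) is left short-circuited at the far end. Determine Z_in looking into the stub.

Z_in ≈ −j1550 Ω

λ = v/f = 0.72·c / 1.3 GHz = 0.166 m
βl = 2π·l/λ = 2π × 0.28 = 101°
tan(βl) = -5.16
For a short-circuited stub, Z_in = jZ_0·tan(βl)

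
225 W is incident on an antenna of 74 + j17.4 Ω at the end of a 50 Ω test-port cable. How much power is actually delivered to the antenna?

|Γ| = |(24 + j17.4)/(124 + j17.4)| = 0.237
|Γ|² = 0.056
P_refl = |Γ|²·P_inc = 12.6 W, P_del = (1 − |Γ|²)·P_inc = 212 W

P_delivered ≈ 212 W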